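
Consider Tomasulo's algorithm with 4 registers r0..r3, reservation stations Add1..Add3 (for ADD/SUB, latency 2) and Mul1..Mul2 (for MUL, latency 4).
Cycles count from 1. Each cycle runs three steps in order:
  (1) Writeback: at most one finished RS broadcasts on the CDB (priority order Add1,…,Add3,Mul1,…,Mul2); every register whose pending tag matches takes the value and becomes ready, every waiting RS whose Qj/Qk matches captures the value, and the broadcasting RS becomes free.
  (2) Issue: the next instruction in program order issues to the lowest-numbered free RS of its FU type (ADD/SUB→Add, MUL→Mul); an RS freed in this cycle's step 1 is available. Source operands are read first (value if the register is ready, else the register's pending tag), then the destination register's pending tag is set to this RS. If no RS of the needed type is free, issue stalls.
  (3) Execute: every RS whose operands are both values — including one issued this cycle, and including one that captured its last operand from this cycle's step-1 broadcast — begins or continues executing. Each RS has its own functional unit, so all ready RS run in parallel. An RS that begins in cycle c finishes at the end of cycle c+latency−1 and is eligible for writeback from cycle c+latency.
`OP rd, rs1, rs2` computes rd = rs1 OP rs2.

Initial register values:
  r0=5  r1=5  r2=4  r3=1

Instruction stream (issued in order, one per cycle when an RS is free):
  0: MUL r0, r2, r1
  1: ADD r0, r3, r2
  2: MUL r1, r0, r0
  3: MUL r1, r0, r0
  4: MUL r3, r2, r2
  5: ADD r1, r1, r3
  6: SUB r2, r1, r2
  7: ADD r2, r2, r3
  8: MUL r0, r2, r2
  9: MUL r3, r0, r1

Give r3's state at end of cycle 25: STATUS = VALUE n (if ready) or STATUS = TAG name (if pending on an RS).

cycle 1: issue MUL r0<-Mul1 // r0:Mul1,r1:5,r2:4,r3:1
cycle 2: issue ADD r0<-Add1 // r0:Add1,r1:5,r2:4,r3:1
cycle 3: issue MUL r1<-Mul2 // r0:Add1,r1:Mul2,r2:4,r3:1
cycle 4: CDB Add1=5; stall // r0:5,r1:Mul2,r2:4,r3:1
cycle 5: CDB Mul1=20; issue MUL r1<-Mul1 // r0:5,r1:Mul1,r2:4,r3:1
cycle 6: stall // r0:5,r1:Mul1,r2:4,r3:1
cycle 7: stall // r0:5,r1:Mul1,r2:4,r3:1
cycle 8: CDB Mul2=25; issue MUL r3<-Mul2 // r0:5,r1:Mul1,r2:4,r3:Mul2
cycle 9: CDB Mul1=25; issue ADD r1<-Add1 // r0:5,r1:Add1,r2:4,r3:Mul2
cycle 10: issue SUB r2<-Add2 // r0:5,r1:Add1,r2:Add2,r3:Mul2
cycle 11: issue ADD r2<-Add3 // r0:5,r1:Add1,r2:Add3,r3:Mul2
cycle 12: CDB Mul2=16; issue MUL r0<-Mul1 // r0:Mul1,r1:Add1,r2:Add3,r3:16
cycle 13: issue MUL r3<-Mul2 // r0:Mul1,r1:Add1,r2:Add3,r3:Mul2
cycle 14: CDB Add1=41 // r0:Mul1,r1:41,r2:Add3,r3:Mul2
cycle 15: - // r0:Mul1,r1:41,r2:Add3,r3:Mul2
cycle 16: CDB Add2=37 // r0:Mul1,r1:41,r2:Add3,r3:Mul2
cycle 17: - // r0:Mul1,r1:41,r2:Add3,r3:Mul2
cycle 18: CDB Add3=53 // r0:Mul1,r1:41,r2:53,r3:Mul2
cycle 19: - // r0:Mul1,r1:41,r2:53,r3:Mul2
cycle 20: - // r0:Mul1,r1:41,r2:53,r3:Mul2
cycle 21: - // r0:Mul1,r1:41,r2:53,r3:Mul2
cycle 22: CDB Mul1=2809 // r0:2809,r1:41,r2:53,r3:Mul2
cycle 23: - // r0:2809,r1:41,r2:53,r3:Mul2
cycle 24: - // r0:2809,r1:41,r2:53,r3:Mul2
cycle 25: - // r0:2809,r1:41,r2:53,r3:Mul2

STATUS = TAG Mul2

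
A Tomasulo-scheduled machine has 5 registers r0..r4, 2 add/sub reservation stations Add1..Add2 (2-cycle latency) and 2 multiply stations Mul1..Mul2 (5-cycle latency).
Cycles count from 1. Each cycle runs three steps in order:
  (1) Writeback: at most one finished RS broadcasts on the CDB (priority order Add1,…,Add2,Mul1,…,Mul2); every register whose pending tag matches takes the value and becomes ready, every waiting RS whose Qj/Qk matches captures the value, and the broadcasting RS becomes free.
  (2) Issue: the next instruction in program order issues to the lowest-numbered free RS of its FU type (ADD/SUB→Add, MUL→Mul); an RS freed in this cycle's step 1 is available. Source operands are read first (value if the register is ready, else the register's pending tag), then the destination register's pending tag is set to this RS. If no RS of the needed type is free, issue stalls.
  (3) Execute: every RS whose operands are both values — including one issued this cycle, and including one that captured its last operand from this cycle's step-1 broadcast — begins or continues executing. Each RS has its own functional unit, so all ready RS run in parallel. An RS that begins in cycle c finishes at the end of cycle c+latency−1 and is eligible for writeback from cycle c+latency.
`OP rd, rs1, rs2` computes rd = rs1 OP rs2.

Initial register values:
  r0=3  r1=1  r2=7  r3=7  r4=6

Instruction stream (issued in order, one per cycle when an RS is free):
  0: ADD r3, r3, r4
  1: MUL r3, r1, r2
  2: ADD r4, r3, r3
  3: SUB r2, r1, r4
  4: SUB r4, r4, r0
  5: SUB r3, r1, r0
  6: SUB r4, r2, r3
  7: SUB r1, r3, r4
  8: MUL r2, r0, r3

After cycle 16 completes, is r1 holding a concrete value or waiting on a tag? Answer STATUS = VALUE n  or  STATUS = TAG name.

STATUS = TAG Add1

c1: issue ADD r3<-Add1 | r0:3,r1:1,r2:7,r3:Add1,r4:6
c2: issue MUL r3<-Mul1 | r0:3,r1:1,r2:7,r3:Mul1,r4:6
c3: CDB Add1=13; issue ADD r4<-Add1 | r0:3,r1:1,r2:7,r3:Mul1,r4:Add1
c4: issue SUB r2<-Add2 | r0:3,r1:1,r2:Add2,r3:Mul1,r4:Add1
c5: stall | r0:3,r1:1,r2:Add2,r3:Mul1,r4:Add1
c6: stall | r0:3,r1:1,r2:Add2,r3:Mul1,r4:Add1
c7: CDB Mul1=7; stall | r0:3,r1:1,r2:Add2,r3:7,r4:Add1
c8: stall | r0:3,r1:1,r2:Add2,r3:7,r4:Add1
c9: CDB Add1=14; issue SUB r4<-Add1 | r0:3,r1:1,r2:Add2,r3:7,r4:Add1
c10: stall | r0:3,r1:1,r2:Add2,r3:7,r4:Add1
c11: CDB Add1=11; issue SUB r3<-Add1 | r0:3,r1:1,r2:Add2,r3:Add1,r4:11
c12: CDB Add2=-13; issue SUB r4<-Add2 | r0:3,r1:1,r2:-13,r3:Add1,r4:Add2
c13: CDB Add1=-2; issue SUB r1<-Add1 | r0:3,r1:Add1,r2:-13,r3:-2,r4:Add2
c14: issue MUL r2<-Mul1 | r0:3,r1:Add1,r2:Mul1,r3:-2,r4:Add2
c15: CDB Add2=-11 | r0:3,r1:Add1,r2:Mul1,r3:-2,r4:-11
c16: - | r0:3,r1:Add1,r2:Mul1,r3:-2,r4:-11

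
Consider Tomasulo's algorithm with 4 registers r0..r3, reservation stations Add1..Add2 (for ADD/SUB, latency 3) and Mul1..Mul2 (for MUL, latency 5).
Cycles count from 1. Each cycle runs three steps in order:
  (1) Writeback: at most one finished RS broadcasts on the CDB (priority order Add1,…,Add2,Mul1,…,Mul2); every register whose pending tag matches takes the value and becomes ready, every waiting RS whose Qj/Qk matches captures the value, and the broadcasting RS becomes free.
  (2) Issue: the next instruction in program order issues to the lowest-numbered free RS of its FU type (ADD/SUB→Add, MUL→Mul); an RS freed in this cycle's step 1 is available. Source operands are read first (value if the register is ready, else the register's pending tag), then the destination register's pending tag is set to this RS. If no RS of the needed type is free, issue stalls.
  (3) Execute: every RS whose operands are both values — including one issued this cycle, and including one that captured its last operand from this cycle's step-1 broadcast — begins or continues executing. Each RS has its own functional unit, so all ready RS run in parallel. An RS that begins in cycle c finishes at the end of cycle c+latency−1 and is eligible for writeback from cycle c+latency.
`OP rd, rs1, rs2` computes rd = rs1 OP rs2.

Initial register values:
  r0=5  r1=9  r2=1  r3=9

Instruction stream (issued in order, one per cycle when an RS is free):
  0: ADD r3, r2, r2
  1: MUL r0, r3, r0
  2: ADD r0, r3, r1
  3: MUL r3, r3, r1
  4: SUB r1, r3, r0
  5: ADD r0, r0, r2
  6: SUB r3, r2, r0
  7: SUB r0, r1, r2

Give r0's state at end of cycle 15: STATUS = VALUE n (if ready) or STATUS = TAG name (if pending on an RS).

c1: issue ADD r3<-Add1 | r0:5,r1:9,r2:1,r3:Add1
c2: issue MUL r0<-Mul1 | r0:Mul1,r1:9,r2:1,r3:Add1
c3: issue ADD r0<-Add2 | r0:Add2,r1:9,r2:1,r3:Add1
c4: CDB Add1=2; issue MUL r3<-Mul2 | r0:Add2,r1:9,r2:1,r3:Mul2
c5: issue SUB r1<-Add1 | r0:Add2,r1:Add1,r2:1,r3:Mul2
c6: stall | r0:Add2,r1:Add1,r2:1,r3:Mul2
c7: CDB Add2=11; issue ADD r0<-Add2 | r0:Add2,r1:Add1,r2:1,r3:Mul2
c8: stall | r0:Add2,r1:Add1,r2:1,r3:Mul2
c9: CDB Mul1=10; stall | r0:Add2,r1:Add1,r2:1,r3:Mul2
c10: CDB Add2=12; issue SUB r3<-Add2 | r0:12,r1:Add1,r2:1,r3:Add2
c11: CDB Mul2=18; stall | r0:12,r1:Add1,r2:1,r3:Add2
c12: stall | r0:12,r1:Add1,r2:1,r3:Add2
c13: CDB Add2=-11; issue SUB r0<-Add2 | r0:Add2,r1:Add1,r2:1,r3:-11
c14: CDB Add1=7 | r0:Add2,r1:7,r2:1,r3:-11
c15: - | r0:Add2,r1:7,r2:1,r3:-11

STATUS = TAG Add2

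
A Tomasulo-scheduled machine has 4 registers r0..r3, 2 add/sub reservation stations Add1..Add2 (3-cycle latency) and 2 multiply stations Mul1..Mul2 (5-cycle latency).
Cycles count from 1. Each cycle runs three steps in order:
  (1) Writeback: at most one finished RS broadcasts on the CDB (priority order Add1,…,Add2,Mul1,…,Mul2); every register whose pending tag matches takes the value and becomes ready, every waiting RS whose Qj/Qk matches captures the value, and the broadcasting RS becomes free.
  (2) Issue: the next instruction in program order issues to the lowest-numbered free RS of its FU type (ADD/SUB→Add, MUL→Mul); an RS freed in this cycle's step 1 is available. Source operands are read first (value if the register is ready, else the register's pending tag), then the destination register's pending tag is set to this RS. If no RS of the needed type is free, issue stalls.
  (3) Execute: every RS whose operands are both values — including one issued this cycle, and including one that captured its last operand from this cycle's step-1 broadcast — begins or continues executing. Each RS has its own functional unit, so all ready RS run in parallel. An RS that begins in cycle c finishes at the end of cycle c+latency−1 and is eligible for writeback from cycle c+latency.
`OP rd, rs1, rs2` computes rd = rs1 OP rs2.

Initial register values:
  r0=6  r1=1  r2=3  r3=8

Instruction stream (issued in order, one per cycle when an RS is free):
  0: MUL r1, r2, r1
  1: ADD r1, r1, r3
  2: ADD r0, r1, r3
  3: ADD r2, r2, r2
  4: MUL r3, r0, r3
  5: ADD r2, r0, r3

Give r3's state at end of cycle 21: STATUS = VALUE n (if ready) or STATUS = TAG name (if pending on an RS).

c1: issue MUL r1<-Mul1 | r0:6,r1:Mul1,r2:3,r3:8
c2: issue ADD r1<-Add1 | r0:6,r1:Add1,r2:3,r3:8
c3: issue ADD r0<-Add2 | r0:Add2,r1:Add1,r2:3,r3:8
c4: stall | r0:Add2,r1:Add1,r2:3,r3:8
c5: stall | r0:Add2,r1:Add1,r2:3,r3:8
c6: CDB Mul1=3; stall | r0:Add2,r1:Add1,r2:3,r3:8
c7: stall | r0:Add2,r1:Add1,r2:3,r3:8
c8: stall | r0:Add2,r1:Add1,r2:3,r3:8
c9: CDB Add1=11; issue ADD r2<-Add1 | r0:Add2,r1:11,r2:Add1,r3:8
c10: issue MUL r3<-Mul1 | r0:Add2,r1:11,r2:Add1,r3:Mul1
c11: stall | r0:Add2,r1:11,r2:Add1,r3:Mul1
c12: CDB Add1=6; issue ADD r2<-Add1 | r0:Add2,r1:11,r2:Add1,r3:Mul1
c13: CDB Add2=19 | r0:19,r1:11,r2:Add1,r3:Mul1
c14: - | r0:19,r1:11,r2:Add1,r3:Mul1
c15: - | r0:19,r1:11,r2:Add1,r3:Mul1
c16: - | r0:19,r1:11,r2:Add1,r3:Mul1
c17: - | r0:19,r1:11,r2:Add1,r3:Mul1
c18: CDB Mul1=152 | r0:19,r1:11,r2:Add1,r3:152
c19: - | r0:19,r1:11,r2:Add1,r3:152
c20: - | r0:19,r1:11,r2:Add1,r3:152
c21: CDB Add1=171 | r0:19,r1:11,r2:171,r3:152

STATUS = VALUE 152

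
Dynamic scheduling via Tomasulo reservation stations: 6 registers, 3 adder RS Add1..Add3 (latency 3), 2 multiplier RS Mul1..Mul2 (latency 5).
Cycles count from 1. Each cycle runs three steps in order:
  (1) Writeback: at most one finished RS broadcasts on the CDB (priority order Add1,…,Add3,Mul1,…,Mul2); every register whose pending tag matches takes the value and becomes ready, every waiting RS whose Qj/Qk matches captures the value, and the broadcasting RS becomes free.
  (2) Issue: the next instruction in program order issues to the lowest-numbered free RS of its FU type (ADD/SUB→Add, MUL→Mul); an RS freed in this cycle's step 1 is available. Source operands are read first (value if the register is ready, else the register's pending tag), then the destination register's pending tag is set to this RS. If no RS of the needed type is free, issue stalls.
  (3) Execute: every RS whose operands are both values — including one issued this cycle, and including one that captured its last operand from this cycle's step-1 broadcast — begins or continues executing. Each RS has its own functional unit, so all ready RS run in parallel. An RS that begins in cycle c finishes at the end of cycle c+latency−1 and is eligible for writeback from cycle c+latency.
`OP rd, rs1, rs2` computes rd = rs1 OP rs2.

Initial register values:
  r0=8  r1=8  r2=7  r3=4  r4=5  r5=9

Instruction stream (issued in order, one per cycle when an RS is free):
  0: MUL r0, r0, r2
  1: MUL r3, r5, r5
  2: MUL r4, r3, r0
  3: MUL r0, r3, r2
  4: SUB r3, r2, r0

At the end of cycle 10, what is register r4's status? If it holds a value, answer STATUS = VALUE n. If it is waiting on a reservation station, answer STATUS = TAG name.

c1: issue MUL r0<-Mul1 | r0:Mul1,r1:8,r2:7,r3:4,r4:5,r5:9
c2: issue MUL r3<-Mul2 | r0:Mul1,r1:8,r2:7,r3:Mul2,r4:5,r5:9
c3: stall | r0:Mul1,r1:8,r2:7,r3:Mul2,r4:5,r5:9
c4: stall | r0:Mul1,r1:8,r2:7,r3:Mul2,r4:5,r5:9
c5: stall | r0:Mul1,r1:8,r2:7,r3:Mul2,r4:5,r5:9
c6: CDB Mul1=56; issue MUL r4<-Mul1 | r0:56,r1:8,r2:7,r3:Mul2,r4:Mul1,r5:9
c7: CDB Mul2=81; issue MUL r0<-Mul2 | r0:Mul2,r1:8,r2:7,r3:81,r4:Mul1,r5:9
c8: issue SUB r3<-Add1 | r0:Mul2,r1:8,r2:7,r3:Add1,r4:Mul1,r5:9
c9: - | r0:Mul2,r1:8,r2:7,r3:Add1,r4:Mul1,r5:9
c10: - | r0:Mul2,r1:8,r2:7,r3:Add1,r4:Mul1,r5:9

STATUS = TAG Mul1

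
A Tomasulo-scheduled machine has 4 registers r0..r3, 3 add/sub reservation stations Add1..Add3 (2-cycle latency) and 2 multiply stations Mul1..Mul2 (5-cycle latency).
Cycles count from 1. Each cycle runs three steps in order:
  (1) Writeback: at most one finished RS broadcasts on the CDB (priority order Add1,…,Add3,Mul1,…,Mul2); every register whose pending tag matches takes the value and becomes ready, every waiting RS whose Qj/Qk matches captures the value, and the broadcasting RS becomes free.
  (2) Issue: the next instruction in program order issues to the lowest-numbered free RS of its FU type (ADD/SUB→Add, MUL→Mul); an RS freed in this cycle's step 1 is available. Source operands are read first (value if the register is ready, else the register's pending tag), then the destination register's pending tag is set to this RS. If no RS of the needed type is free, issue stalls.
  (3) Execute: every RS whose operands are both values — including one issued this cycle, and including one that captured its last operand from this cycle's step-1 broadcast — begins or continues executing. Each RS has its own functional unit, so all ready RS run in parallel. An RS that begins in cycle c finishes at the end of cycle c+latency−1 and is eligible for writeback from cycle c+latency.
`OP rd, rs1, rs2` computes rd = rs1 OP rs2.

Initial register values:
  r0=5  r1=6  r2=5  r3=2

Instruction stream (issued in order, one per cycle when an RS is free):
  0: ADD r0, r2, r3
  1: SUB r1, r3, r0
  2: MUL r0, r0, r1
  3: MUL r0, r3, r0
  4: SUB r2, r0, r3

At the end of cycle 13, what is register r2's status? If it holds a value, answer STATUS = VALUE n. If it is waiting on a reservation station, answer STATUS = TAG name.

STATUS = TAG Add1

c1: issue ADD r0<-Add1 | r0:Add1,r1:6,r2:5,r3:2
c2: issue SUB r1<-Add2 | r0:Add1,r1:Add2,r2:5,r3:2
c3: CDB Add1=7; issue MUL r0<-Mul1 | r0:Mul1,r1:Add2,r2:5,r3:2
c4: issue MUL r0<-Mul2 | r0:Mul2,r1:Add2,r2:5,r3:2
c5: CDB Add2=-5; issue SUB r2<-Add1 | r0:Mul2,r1:-5,r2:Add1,r3:2
c6: - | r0:Mul2,r1:-5,r2:Add1,r3:2
c7: - | r0:Mul2,r1:-5,r2:Add1,r3:2
c8: - | r0:Mul2,r1:-5,r2:Add1,r3:2
c9: - | r0:Mul2,r1:-5,r2:Add1,r3:2
c10: CDB Mul1=-35 | r0:Mul2,r1:-5,r2:Add1,r3:2
c11: - | r0:Mul2,r1:-5,r2:Add1,r3:2
c12: - | r0:Mul2,r1:-5,r2:Add1,r3:2
c13: - | r0:Mul2,r1:-5,r2:Add1,r3:2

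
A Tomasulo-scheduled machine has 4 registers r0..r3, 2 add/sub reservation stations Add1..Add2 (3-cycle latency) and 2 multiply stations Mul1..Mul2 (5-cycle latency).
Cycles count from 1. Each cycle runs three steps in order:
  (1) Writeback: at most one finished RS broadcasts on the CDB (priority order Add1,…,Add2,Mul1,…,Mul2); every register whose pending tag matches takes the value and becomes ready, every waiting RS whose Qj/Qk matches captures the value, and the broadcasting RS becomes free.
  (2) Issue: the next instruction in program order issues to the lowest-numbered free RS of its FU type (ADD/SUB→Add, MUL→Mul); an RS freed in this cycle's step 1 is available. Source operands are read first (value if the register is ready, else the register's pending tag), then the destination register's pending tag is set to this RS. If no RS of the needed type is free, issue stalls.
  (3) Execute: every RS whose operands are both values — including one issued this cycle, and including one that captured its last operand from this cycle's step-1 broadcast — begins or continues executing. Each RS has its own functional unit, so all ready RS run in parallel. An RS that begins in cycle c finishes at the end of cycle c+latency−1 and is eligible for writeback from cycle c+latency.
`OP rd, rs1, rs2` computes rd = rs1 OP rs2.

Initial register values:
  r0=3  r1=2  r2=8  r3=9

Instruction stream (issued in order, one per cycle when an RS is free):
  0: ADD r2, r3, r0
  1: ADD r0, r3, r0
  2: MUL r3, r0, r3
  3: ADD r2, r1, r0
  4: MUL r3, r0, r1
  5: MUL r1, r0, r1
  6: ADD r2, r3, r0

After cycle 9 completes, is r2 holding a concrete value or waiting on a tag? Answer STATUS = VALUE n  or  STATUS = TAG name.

STATUS = VALUE 14

  c1: issue ADD r2<-Add1  regs: r0:3,r1:2,r2:Add1,r3:9
  c2: issue ADD r0<-Add2  regs: r0:Add2,r1:2,r2:Add1,r3:9
  c3: issue MUL r3<-Mul1  regs: r0:Add2,r1:2,r2:Add1,r3:Mul1
  c4: CDB Add1=12; issue ADD r2<-Add1  regs: r0:Add2,r1:2,r2:Add1,r3:Mul1
  c5: CDB Add2=12; issue MUL r3<-Mul2  regs: r0:12,r1:2,r2:Add1,r3:Mul2
  c6: stall  regs: r0:12,r1:2,r2:Add1,r3:Mul2
  c7: stall  regs: r0:12,r1:2,r2:Add1,r3:Mul2
  c8: CDB Add1=14; stall  regs: r0:12,r1:2,r2:14,r3:Mul2
  c9: stall  regs: r0:12,r1:2,r2:14,r3:Mul2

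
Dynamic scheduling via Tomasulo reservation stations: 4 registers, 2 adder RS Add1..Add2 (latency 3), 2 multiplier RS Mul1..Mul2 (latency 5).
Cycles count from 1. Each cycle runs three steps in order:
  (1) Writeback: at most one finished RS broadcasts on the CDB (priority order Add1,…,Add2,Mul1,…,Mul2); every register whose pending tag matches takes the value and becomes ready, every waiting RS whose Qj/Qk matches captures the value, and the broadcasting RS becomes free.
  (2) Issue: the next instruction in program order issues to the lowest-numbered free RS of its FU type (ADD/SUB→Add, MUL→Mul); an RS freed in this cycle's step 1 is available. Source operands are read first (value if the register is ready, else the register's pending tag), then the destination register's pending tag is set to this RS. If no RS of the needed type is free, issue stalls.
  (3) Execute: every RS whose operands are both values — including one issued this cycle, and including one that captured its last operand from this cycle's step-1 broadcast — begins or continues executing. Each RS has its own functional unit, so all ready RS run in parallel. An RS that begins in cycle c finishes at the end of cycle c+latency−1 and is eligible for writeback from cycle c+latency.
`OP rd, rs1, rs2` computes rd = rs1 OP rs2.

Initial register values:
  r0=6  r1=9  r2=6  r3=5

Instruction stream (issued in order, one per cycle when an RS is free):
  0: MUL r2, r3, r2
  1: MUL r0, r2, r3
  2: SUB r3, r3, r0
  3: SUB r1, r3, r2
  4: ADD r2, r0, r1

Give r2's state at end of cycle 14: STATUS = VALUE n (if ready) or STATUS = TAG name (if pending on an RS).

STATUS = TAG Add1

cycle 1: issue MUL r2<-Mul1 // r0:6,r1:9,r2:Mul1,r3:5
cycle 2: issue MUL r0<-Mul2 // r0:Mul2,r1:9,r2:Mul1,r3:5
cycle 3: issue SUB r3<-Add1 // r0:Mul2,r1:9,r2:Mul1,r3:Add1
cycle 4: issue SUB r1<-Add2 // r0:Mul2,r1:Add2,r2:Mul1,r3:Add1
cycle 5: stall // r0:Mul2,r1:Add2,r2:Mul1,r3:Add1
cycle 6: CDB Mul1=30; stall // r0:Mul2,r1:Add2,r2:30,r3:Add1
cycle 7: stall // r0:Mul2,r1:Add2,r2:30,r3:Add1
cycle 8: stall // r0:Mul2,r1:Add2,r2:30,r3:Add1
cycle 9: stall // r0:Mul2,r1:Add2,r2:30,r3:Add1
cycle 10: stall // r0:Mul2,r1:Add2,r2:30,r3:Add1
cycle 11: CDB Mul2=150; stall // r0:150,r1:Add2,r2:30,r3:Add1
cycle 12: stall // r0:150,r1:Add2,r2:30,r3:Add1
cycle 13: stall // r0:150,r1:Add2,r2:30,r3:Add1
cycle 14: CDB Add1=-145; issue ADD r2<-Add1 // r0:150,r1:Add2,r2:Add1,r3:-145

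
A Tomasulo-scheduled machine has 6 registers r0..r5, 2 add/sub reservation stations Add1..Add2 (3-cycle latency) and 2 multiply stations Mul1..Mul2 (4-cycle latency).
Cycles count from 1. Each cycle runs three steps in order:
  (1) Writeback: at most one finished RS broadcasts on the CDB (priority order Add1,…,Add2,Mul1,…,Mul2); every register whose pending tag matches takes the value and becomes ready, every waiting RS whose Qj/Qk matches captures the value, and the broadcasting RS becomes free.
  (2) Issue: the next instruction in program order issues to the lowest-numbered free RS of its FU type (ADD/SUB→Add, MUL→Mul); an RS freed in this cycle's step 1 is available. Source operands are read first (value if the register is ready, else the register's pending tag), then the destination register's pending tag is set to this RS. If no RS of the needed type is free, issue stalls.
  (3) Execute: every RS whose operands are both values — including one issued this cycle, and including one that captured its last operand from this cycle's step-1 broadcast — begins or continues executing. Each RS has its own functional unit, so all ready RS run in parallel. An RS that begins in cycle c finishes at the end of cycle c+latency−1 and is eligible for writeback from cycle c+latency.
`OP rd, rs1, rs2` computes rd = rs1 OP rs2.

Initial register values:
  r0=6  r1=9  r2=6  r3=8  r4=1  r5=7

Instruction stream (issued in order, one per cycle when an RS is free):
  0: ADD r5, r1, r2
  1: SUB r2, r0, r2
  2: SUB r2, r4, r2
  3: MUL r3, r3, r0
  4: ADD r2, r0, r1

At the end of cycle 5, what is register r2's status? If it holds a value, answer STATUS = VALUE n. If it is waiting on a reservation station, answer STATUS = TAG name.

STATUS = TAG Add1

c1: issue ADD r5<-Add1 | r0:6,r1:9,r2:6,r3:8,r4:1,r5:Add1
c2: issue SUB r2<-Add2 | r0:6,r1:9,r2:Add2,r3:8,r4:1,r5:Add1
c3: stall | r0:6,r1:9,r2:Add2,r3:8,r4:1,r5:Add1
c4: CDB Add1=15; issue SUB r2<-Add1 | r0:6,r1:9,r2:Add1,r3:8,r4:1,r5:15
c5: CDB Add2=0; issue MUL r3<-Mul1 | r0:6,r1:9,r2:Add1,r3:Mul1,r4:1,r5:15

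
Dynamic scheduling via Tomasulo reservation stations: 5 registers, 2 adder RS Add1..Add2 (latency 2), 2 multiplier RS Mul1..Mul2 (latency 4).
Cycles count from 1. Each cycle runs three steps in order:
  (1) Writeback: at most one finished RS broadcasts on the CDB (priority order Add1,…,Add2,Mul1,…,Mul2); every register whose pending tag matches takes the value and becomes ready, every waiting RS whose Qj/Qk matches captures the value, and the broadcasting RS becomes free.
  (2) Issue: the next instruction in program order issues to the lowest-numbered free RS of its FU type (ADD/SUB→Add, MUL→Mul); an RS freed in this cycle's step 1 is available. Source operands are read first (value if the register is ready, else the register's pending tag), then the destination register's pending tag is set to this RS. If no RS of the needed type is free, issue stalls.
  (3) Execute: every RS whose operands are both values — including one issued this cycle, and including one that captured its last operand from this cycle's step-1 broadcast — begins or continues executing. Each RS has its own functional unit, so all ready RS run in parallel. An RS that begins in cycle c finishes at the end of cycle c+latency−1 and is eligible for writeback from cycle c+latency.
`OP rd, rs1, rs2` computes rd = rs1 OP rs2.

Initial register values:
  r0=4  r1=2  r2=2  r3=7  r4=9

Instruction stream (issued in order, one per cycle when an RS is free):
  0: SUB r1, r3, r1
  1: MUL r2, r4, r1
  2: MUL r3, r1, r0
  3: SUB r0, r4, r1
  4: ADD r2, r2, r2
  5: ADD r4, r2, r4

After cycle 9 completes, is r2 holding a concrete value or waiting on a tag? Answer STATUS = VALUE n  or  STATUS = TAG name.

STATUS = VALUE 90

c1: issue SUB r1<-Add1 | r0:4,r1:Add1,r2:2,r3:7,r4:9
c2: issue MUL r2<-Mul1 | r0:4,r1:Add1,r2:Mul1,r3:7,r4:9
c3: CDB Add1=5; issue MUL r3<-Mul2 | r0:4,r1:5,r2:Mul1,r3:Mul2,r4:9
c4: issue SUB r0<-Add1 | r0:Add1,r1:5,r2:Mul1,r3:Mul2,r4:9
c5: issue ADD r2<-Add2 | r0:Add1,r1:5,r2:Add2,r3:Mul2,r4:9
c6: CDB Add1=4; issue ADD r4<-Add1 | r0:4,r1:5,r2:Add2,r3:Mul2,r4:Add1
c7: CDB Mul1=45 | r0:4,r1:5,r2:Add2,r3:Mul2,r4:Add1
c8: CDB Mul2=20 | r0:4,r1:5,r2:Add2,r3:20,r4:Add1
c9: CDB Add2=90 | r0:4,r1:5,r2:90,r3:20,r4:Add1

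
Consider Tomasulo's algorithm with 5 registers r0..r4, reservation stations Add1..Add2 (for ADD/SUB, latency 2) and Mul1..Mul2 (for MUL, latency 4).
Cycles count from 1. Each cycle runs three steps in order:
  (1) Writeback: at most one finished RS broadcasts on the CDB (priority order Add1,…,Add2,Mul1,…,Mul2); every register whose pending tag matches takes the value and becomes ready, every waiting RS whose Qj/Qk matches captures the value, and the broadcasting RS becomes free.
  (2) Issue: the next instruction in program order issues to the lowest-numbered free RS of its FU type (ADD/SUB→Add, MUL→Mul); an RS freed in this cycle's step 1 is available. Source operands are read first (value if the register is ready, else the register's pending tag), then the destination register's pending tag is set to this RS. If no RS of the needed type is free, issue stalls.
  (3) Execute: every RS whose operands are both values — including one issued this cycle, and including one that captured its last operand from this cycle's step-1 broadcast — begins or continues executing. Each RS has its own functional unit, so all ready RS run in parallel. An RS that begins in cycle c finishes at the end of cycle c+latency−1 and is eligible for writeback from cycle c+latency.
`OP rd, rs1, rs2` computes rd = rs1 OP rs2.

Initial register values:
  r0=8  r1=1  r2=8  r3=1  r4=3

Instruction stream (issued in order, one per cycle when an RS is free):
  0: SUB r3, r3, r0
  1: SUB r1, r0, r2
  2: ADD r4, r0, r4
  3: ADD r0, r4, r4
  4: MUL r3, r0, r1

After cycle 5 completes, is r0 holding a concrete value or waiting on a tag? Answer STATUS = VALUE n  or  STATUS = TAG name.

c1: issue SUB r3<-Add1 | r0:8,r1:1,r2:8,r3:Add1,r4:3
c2: issue SUB r1<-Add2 | r0:8,r1:Add2,r2:8,r3:Add1,r4:3
c3: CDB Add1=-7; issue ADD r4<-Add1 | r0:8,r1:Add2,r2:8,r3:-7,r4:Add1
c4: CDB Add2=0; issue ADD r0<-Add2 | r0:Add2,r1:0,r2:8,r3:-7,r4:Add1
c5: CDB Add1=11; issue MUL r3<-Mul1 | r0:Add2,r1:0,r2:8,r3:Mul1,r4:11

STATUS = TAG Add2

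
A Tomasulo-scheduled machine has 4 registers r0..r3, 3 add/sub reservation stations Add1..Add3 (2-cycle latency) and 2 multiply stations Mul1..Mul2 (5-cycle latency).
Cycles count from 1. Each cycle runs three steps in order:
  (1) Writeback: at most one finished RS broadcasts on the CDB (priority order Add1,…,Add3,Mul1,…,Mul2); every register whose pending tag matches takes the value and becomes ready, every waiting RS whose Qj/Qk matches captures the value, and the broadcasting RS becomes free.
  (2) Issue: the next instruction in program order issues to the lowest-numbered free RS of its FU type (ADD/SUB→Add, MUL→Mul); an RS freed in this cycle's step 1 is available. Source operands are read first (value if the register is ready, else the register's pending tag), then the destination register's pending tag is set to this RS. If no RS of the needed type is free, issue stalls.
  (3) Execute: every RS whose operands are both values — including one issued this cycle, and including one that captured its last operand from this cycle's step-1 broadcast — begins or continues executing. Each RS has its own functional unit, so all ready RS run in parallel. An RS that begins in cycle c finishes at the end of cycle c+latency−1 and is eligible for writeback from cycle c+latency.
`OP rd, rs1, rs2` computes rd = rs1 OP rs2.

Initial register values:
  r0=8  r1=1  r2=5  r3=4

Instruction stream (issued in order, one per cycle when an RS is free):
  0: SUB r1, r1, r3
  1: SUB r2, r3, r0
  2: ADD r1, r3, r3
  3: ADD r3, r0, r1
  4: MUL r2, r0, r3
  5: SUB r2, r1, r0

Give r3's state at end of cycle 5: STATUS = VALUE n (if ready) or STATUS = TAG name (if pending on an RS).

STATUS = TAG Add2

  c1: issue SUB r1<-Add1  regs: r0:8,r1:Add1,r2:5,r3:4
  c2: issue SUB r2<-Add2  regs: r0:8,r1:Add1,r2:Add2,r3:4
  c3: CDB Add1=-3; issue ADD r1<-Add1  regs: r0:8,r1:Add1,r2:Add2,r3:4
  c4: CDB Add2=-4; issue ADD r3<-Add2  regs: r0:8,r1:Add1,r2:-4,r3:Add2
  c5: CDB Add1=8; issue MUL r2<-Mul1  regs: r0:8,r1:8,r2:Mul1,r3:Add2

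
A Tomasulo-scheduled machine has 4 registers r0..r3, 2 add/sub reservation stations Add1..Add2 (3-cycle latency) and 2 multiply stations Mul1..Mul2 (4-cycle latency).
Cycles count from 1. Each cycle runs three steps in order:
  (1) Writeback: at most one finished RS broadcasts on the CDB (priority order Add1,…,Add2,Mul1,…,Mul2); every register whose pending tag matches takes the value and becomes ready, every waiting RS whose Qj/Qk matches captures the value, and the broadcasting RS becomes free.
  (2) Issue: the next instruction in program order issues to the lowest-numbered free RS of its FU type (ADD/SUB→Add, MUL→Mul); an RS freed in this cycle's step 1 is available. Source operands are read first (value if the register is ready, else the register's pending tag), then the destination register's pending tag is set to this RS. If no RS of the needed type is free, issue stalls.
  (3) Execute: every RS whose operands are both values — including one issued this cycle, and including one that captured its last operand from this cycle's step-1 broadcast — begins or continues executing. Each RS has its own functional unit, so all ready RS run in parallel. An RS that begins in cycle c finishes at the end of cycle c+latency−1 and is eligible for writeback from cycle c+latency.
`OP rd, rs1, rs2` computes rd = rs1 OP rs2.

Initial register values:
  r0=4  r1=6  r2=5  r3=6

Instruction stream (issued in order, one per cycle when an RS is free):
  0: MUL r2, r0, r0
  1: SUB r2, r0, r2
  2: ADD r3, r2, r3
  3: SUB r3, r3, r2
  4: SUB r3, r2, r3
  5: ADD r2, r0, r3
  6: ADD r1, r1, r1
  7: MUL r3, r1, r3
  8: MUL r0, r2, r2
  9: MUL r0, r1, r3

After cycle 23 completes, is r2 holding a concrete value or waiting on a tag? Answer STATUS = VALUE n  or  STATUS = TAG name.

STATUS = VALUE -14

cycle 1: issue MUL r2<-Mul1 // r0:4,r1:6,r2:Mul1,r3:6
cycle 2: issue SUB r2<-Add1 // r0:4,r1:6,r2:Add1,r3:6
cycle 3: issue ADD r3<-Add2 // r0:4,r1:6,r2:Add1,r3:Add2
cycle 4: stall // r0:4,r1:6,r2:Add1,r3:Add2
cycle 5: CDB Mul1=16; stall // r0:4,r1:6,r2:Add1,r3:Add2
cycle 6: stall // r0:4,r1:6,r2:Add1,r3:Add2
cycle 7: stall // r0:4,r1:6,r2:Add1,r3:Add2
cycle 8: CDB Add1=-12; issue SUB r3<-Add1 // r0:4,r1:6,r2:-12,r3:Add1
cycle 9: stall // r0:4,r1:6,r2:-12,r3:Add1
cycle 10: stall // r0:4,r1:6,r2:-12,r3:Add1
cycle 11: CDB Add2=-6; issue SUB r3<-Add2 // r0:4,r1:6,r2:-12,r3:Add2
cycle 12: stall // r0:4,r1:6,r2:-12,r3:Add2
cycle 13: stall // r0:4,r1:6,r2:-12,r3:Add2
cycle 14: CDB Add1=6; issue ADD r2<-Add1 // r0:4,r1:6,r2:Add1,r3:Add2
cycle 15: stall // r0:4,r1:6,r2:Add1,r3:Add2
cycle 16: stall // r0:4,r1:6,r2:Add1,r3:Add2
cycle 17: CDB Add2=-18; issue ADD r1<-Add2 // r0:4,r1:Add2,r2:Add1,r3:-18
cycle 18: issue MUL r3<-Mul1 // r0:4,r1:Add2,r2:Add1,r3:Mul1
cycle 19: issue MUL r0<-Mul2 // r0:Mul2,r1:Add2,r2:Add1,r3:Mul1
cycle 20: CDB Add1=-14; stall // r0:Mul2,r1:Add2,r2:-14,r3:Mul1
cycle 21: CDB Add2=12; stall // r0:Mul2,r1:12,r2:-14,r3:Mul1
cycle 22: stall // r0:Mul2,r1:12,r2:-14,r3:Mul1
cycle 23: stall // r0:Mul2,r1:12,r2:-14,r3:Mul1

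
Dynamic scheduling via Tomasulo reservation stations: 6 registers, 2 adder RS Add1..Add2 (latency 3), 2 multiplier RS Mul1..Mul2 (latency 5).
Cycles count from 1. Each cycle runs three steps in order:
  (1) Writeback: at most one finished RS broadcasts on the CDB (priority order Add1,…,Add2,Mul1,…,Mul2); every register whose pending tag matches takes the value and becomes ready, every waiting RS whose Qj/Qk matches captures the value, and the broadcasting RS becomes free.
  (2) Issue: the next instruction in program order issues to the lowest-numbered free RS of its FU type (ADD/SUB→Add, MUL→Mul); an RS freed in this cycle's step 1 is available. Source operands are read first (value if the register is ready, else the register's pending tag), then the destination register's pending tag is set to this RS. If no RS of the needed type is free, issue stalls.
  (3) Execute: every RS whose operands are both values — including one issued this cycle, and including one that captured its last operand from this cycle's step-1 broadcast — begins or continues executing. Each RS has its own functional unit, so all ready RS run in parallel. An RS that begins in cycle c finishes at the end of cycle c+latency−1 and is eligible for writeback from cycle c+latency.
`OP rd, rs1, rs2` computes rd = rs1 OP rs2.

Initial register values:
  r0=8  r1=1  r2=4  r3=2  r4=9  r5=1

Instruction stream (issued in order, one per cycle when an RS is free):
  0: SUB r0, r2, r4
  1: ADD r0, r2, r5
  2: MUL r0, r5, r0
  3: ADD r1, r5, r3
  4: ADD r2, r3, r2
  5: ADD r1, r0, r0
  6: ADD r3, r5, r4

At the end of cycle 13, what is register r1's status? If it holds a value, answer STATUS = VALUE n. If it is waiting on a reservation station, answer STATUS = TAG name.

STATUS = VALUE 10

c1: issue SUB r0<-Add1 | r0:Add1,r1:1,r2:4,r3:2,r4:9,r5:1
c2: issue ADD r0<-Add2 | r0:Add2,r1:1,r2:4,r3:2,r4:9,r5:1
c3: issue MUL r0<-Mul1 | r0:Mul1,r1:1,r2:4,r3:2,r4:9,r5:1
c4: CDB Add1=-5; issue ADD r1<-Add1 | r0:Mul1,r1:Add1,r2:4,r3:2,r4:9,r5:1
c5: CDB Add2=5; issue ADD r2<-Add2 | r0:Mul1,r1:Add1,r2:Add2,r3:2,r4:9,r5:1
c6: stall | r0:Mul1,r1:Add1,r2:Add2,r3:2,r4:9,r5:1
c7: CDB Add1=3; issue ADD r1<-Add1 | r0:Mul1,r1:Add1,r2:Add2,r3:2,r4:9,r5:1
c8: CDB Add2=6; issue ADD r3<-Add2 | r0:Mul1,r1:Add1,r2:6,r3:Add2,r4:9,r5:1
c9: - | r0:Mul1,r1:Add1,r2:6,r3:Add2,r4:9,r5:1
c10: CDB Mul1=5 | r0:5,r1:Add1,r2:6,r3:Add2,r4:9,r5:1
c11: CDB Add2=10 | r0:5,r1:Add1,r2:6,r3:10,r4:9,r5:1
c12: - | r0:5,r1:Add1,r2:6,r3:10,r4:9,r5:1
c13: CDB Add1=10 | r0:5,r1:10,r2:6,r3:10,r4:9,r5:1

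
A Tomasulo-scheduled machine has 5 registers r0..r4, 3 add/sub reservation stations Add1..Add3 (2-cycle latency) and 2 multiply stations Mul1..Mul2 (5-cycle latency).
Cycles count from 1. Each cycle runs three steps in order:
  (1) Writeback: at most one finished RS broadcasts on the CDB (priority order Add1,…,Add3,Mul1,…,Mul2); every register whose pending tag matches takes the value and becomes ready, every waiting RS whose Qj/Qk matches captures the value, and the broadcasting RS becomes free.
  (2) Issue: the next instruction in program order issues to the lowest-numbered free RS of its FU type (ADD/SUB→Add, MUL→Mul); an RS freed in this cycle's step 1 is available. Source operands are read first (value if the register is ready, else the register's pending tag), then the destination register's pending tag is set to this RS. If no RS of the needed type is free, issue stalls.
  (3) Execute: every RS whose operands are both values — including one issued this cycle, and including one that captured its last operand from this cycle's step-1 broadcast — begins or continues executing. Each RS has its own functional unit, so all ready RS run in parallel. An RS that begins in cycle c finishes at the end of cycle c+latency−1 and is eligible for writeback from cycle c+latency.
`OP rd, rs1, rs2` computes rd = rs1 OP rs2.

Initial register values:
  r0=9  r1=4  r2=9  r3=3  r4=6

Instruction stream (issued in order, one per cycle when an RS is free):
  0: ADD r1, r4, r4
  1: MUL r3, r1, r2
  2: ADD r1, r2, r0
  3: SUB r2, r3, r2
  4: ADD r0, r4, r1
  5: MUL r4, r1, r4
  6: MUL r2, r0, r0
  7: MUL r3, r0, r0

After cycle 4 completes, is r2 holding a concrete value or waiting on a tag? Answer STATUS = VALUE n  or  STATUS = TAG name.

c1: issue ADD r1<-Add1 | r0:9,r1:Add1,r2:9,r3:3,r4:6
c2: issue MUL r3<-Mul1 | r0:9,r1:Add1,r2:9,r3:Mul1,r4:6
c3: CDB Add1=12; issue ADD r1<-Add1 | r0:9,r1:Add1,r2:9,r3:Mul1,r4:6
c4: issue SUB r2<-Add2 | r0:9,r1:Add1,r2:Add2,r3:Mul1,r4:6

STATUS = TAG Add2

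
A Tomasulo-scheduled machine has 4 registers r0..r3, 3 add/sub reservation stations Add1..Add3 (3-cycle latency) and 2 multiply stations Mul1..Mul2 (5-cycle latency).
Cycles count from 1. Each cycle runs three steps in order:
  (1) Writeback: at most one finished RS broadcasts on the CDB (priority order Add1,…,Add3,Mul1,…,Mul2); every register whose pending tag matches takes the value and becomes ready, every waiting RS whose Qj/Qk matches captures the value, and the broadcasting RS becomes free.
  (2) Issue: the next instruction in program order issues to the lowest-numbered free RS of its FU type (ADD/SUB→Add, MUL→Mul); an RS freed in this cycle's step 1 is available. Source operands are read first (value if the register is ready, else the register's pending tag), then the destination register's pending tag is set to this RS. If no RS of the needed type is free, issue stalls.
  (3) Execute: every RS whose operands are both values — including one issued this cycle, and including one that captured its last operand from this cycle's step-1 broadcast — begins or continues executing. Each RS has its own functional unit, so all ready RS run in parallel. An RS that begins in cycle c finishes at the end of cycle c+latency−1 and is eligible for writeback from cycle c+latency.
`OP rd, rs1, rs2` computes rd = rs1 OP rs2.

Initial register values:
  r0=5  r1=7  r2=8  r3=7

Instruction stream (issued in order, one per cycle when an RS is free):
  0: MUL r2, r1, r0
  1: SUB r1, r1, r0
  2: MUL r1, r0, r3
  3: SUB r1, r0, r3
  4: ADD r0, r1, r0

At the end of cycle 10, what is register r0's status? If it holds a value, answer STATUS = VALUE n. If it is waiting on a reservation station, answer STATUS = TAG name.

STATUS = VALUE 3

  c1: issue MUL r2<-Mul1  regs: r0:5,r1:7,r2:Mul1,r3:7
  c2: issue SUB r1<-Add1  regs: r0:5,r1:Add1,r2:Mul1,r3:7
  c3: issue MUL r1<-Mul2  regs: r0:5,r1:Mul2,r2:Mul1,r3:7
  c4: issue SUB r1<-Add2  regs: r0:5,r1:Add2,r2:Mul1,r3:7
  c5: CDB Add1=2; issue ADD r0<-Add1  regs: r0:Add1,r1:Add2,r2:Mul1,r3:7
  c6: CDB Mul1=35  regs: r0:Add1,r1:Add2,r2:35,r3:7
  c7: CDB Add2=-2  regs: r0:Add1,r1:-2,r2:35,r3:7
  c8: CDB Mul2=35  regs: r0:Add1,r1:-2,r2:35,r3:7
  c9: -  regs: r0:Add1,r1:-2,r2:35,r3:7
  c10: CDB Add1=3  regs: r0:3,r1:-2,r2:35,r3:7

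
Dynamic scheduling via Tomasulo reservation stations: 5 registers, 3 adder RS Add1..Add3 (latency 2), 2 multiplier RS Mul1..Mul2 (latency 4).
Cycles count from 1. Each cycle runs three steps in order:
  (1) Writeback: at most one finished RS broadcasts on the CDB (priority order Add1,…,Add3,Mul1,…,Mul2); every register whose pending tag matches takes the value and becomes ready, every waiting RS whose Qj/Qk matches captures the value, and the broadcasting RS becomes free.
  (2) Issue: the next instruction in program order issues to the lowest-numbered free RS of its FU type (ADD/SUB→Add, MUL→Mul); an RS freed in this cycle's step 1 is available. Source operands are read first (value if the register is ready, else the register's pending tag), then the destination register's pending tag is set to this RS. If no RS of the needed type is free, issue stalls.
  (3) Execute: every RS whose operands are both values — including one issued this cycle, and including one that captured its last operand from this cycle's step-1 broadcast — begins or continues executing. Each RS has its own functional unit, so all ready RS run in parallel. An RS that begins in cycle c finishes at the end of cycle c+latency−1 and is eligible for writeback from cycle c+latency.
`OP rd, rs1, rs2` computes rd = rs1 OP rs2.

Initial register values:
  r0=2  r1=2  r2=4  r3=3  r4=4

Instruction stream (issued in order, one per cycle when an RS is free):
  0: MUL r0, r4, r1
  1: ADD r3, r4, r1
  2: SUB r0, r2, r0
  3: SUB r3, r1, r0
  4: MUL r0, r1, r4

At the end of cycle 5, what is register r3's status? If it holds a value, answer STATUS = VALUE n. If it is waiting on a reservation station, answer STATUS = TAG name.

cycle 1: issue MUL r0<-Mul1 // r0:Mul1,r1:2,r2:4,r3:3,r4:4
cycle 2: issue ADD r3<-Add1 // r0:Mul1,r1:2,r2:4,r3:Add1,r4:4
cycle 3: issue SUB r0<-Add2 // r0:Add2,r1:2,r2:4,r3:Add1,r4:4
cycle 4: CDB Add1=6; issue SUB r3<-Add1 // r0:Add2,r1:2,r2:4,r3:Add1,r4:4
cycle 5: CDB Mul1=8; issue MUL r0<-Mul1 // r0:Mul1,r1:2,r2:4,r3:Add1,r4:4

STATUS = TAG Add1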